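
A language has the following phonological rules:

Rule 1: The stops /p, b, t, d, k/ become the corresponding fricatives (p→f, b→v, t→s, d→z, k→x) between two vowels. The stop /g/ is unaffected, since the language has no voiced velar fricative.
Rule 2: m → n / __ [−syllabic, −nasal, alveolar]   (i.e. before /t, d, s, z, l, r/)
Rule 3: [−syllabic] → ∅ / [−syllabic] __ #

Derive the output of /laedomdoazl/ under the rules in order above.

Rule 1 (intervocalic spirantization): /d/ is a stop between vowels /e/ and /o/, so it spirantizes to the fricative [z]. /laedomdoazl/ → laezomdoazl.
Rule 2 (nasal place assimilation): /m/ precedes the alveolar consonant /d/, so it assimilates in place to [n]. /laezomdoazl/ → laezondoazl.
Rule 3 (final cluster simplification): /l/ is the second consonant of a word-final cluster /zl/, so it deletes. /laezondoazl/ → laezondoaz.

laezondoaz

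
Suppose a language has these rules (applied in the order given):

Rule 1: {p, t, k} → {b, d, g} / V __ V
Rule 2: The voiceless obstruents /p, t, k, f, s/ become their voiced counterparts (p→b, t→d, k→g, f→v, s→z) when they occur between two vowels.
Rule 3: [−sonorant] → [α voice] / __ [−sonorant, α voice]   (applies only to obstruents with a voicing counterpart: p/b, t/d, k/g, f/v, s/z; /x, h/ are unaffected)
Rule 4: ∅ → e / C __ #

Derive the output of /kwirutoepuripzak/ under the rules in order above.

kwirudoeburibzake

Rule 1 (intervocalic voicing): /t/ is a voiceless stop between vowels /u/ and /o/, so it voices to [d]. /p/ is a voiceless stop between vowels /e/ and /u/, so it voices to [b]. /kwirutoepuripzak/ → kwirudoeburipzak.
Rule 2 (intervocalic voicing): no segment meets the environment; /kwirudoeburipzak/ is unchanged.
Rule 3 (regressive voicing assimilation): /p/ precedes the voiced obstruent /z/, so it voices to [b] by assimilation. /kwirudoeburipzak/ → kwirudoeburibzak.
Rule 4 (final e-epenthesis): the form ends in the consonant /k/, so [e] is inserted word-finally. /kwirudoeburibzak/ → kwirudoeburibzake.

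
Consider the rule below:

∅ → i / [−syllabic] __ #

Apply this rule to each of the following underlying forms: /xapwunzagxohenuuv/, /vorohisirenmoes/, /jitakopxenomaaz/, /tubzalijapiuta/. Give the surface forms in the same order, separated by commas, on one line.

/xapwunzagxohenuuv/: the form ends in the consonant /v/, so [i] is inserted word-finally. → [xapwunzagxohenuuvi].
/vorohisirenmoes/: the form ends in the consonant /s/, so [i] is inserted word-finally. → [vorohisirenmoesi].
/jitakopxenomaaz/: the form ends in the consonant /z/, so [i] is inserted word-finally. → [jitakopxenomaazi].
/tubzalijapiuta/: the rule's environment is not met; surfaces unchanged as [tubzalijapiuta].

xapwunzagxohenuuvi, vorohisirenmoesi, jitakopxenomaazi, tubzalijapiuta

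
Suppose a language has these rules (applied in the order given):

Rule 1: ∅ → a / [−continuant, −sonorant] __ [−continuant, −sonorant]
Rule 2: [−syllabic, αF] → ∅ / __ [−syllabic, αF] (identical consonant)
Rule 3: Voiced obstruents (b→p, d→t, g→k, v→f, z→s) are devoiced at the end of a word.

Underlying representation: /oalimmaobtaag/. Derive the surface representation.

oalimaobataak

Rule 1 (stop-cluster a-epenthesis): /b/ and /t/ form a stop–stop cluster, so [a] is inserted between them. /oalimmaobtaag/ → oalimmaobataag.
Rule 2 (degemination): /mm/ is a geminate; the first /m/ deletes. /oalimmaobataag/ → oalimaobataag.
Rule 3 (final devoicing): /g/ is a voiced obstruent in word-final position, so it devoices to [k]. /oalimaobataag/ → oalimaobataak.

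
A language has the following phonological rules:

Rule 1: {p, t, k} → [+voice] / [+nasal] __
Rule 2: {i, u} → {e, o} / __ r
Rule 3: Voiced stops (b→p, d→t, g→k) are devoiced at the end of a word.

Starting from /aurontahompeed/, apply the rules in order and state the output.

Rule 1 (post-nasal voicing): /t/ is a voiceless stop immediately after the nasal /n/, so it voices to [d]. /p/ is a voiceless stop immediately after the nasal /m/, so it voices to [b]. /aurontahompeed/ → aurondahombeed.
Rule 2 (pre-rhotic lowering): /u/ is a high vowel immediately before /r/, so it lowers to [o]. /aurondahombeed/ → aorondahombeed.
Rule 3 (final devoicing): /d/ is a voiced stop in word-final position, so it devoices to [t]. /aorondahombeed/ → aorondahombeet.

aorondahombeet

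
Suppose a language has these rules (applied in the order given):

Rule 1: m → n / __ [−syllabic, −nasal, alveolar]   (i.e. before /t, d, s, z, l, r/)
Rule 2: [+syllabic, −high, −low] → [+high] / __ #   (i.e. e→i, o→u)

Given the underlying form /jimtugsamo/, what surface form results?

Rule 1 (nasal place assimilation): /m/ precedes the alveolar consonant /t/, so it assimilates in place to [n]. /jimtugsamo/ → jintugsamo.
Rule 2 (final vowel raising): /o/ is a mid vowel in word-final position, so it raises to [u]. /jintugsamo/ → jintugsamu.

jintugsamu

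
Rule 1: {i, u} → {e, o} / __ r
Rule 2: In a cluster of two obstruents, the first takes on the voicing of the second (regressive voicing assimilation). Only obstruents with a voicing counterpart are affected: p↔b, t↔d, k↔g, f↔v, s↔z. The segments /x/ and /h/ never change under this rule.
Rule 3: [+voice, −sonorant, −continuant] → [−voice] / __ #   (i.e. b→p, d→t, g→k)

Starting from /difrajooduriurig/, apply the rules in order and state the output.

difrajoodoriorik

Rule 1 (pre-rhotic lowering): /u/ is a high vowel immediately before /r/, so it lowers to [o]. /u/ is a high vowel immediately before /r/, so it lowers to [o]. /difrajooduriurig/ → difrajoodoriorig.
Rule 2 (regressive voicing assimilation): no segment meets the environment; /difrajoodoriorig/ is unchanged.
Rule 3 (final devoicing): /g/ is a voiced stop in word-final position, so it devoices to [k]. /difrajoodoriorig/ → difrajoodoriorik.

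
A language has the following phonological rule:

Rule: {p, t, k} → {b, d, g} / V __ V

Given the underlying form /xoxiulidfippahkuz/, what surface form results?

xoxiulidfippahkuz

No segment of /xoxiulidfippahkuz/ meets the structural description of the rule, so the form surfaces unchanged.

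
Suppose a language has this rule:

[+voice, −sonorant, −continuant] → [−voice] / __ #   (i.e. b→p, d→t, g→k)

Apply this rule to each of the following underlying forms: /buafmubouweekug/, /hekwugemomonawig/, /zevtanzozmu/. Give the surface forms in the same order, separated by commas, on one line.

buafmubouweekuk, hekwugemomonawik, zevtanzozmu

/buafmubouweekug/: /g/ is a voiced stop in word-final position, so it devoices to [k]. → [buafmubouweekuk].
/hekwugemomonawig/: /g/ is a voiced stop in word-final position, so it devoices to [k]. → [hekwugemomonawik].
/zevtanzozmu/: the rule's environment is not met; surfaces unchanged as [zevtanzozmu].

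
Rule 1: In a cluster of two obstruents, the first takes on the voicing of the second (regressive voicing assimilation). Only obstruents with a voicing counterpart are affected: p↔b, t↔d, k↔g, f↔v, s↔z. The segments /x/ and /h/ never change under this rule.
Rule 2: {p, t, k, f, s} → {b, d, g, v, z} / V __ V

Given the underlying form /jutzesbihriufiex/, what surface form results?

Rule 1 (regressive voicing assimilation): /t/ precedes the voiced obstruent /z/, so it voices to [d] by assimilation. /s/ precedes the voiced obstruent /b/, so it voices to [z] by assimilation. /jutzesbihriufiex/ → judzezbihriufiex.
Rule 2 (intervocalic voicing): /f/ is a voiceless obstruent between vowels /u/ and /i/, so it voices to [v]. /judzezbihriufiex/ → judzezbihriuviex.

judzezbihriuviex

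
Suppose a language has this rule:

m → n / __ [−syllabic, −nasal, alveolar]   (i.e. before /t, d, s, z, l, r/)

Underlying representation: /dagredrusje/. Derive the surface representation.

dagredrusje

No segment of /dagredrusje/ meets the structural description of the rule, so the form surfaces unchanged.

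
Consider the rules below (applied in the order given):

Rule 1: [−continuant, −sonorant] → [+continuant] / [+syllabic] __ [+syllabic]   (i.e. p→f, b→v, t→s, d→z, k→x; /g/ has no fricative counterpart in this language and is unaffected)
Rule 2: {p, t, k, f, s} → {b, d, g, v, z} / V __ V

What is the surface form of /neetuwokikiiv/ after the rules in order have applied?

neezuwoxixiiv

Rule 1 (intervocalic spirantization): /t/ is a stop between vowels /e/ and /u/, so it spirantizes to the fricative [s]. /k/ is a stop between vowels /o/ and /i/, so it spirantizes to the fricative [x]. /k/ is a stop between vowels /i/ and /i/, so it spirantizes to the fricative [x]. /neetuwokikiiv/ → neesuwoxixiiv.
Rule 2 (intervocalic voicing): /s/ is a voiceless obstruent between vowels /e/ and /u/, so it voices to [z]. /neesuwoxixiiv/ → neezuwoxixiiv.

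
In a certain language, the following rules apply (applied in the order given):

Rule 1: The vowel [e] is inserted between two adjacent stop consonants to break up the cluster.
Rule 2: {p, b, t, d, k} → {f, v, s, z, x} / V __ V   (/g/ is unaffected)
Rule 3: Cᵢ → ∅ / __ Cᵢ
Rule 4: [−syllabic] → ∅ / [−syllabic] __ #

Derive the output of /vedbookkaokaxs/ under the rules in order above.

vezevooxexaoxax

Rule 1 (stop-cluster e-epenthesis): /d/ and /b/ form a stop–stop cluster, so [e] is inserted between them. /k/ and /k/ form a stop–stop cluster, so [e] is inserted between them. /vedbookkaokaxs/ → vedebookekaokaxs.
Rule 2 (intervocalic spirantization): /d/ is a stop between vowels /e/ and /e/, so it spirantizes to the fricative [z]. /b/ is a stop between vowels /e/ and /o/, so it spirantizes to the fricative [v]. /k/ is a stop between vowels /o/ and /e/, so it spirantizes to the fricative [x]. /k/ is a stop between vowels /e/ and /a/, so it spirantizes to the fricative [x]. /k/ is a stop between vowels /o/ and /a/, so it spirantizes to the fricative [x]. /vedebookekaokaxs/ → vezevooxexaoxaxs.
Rule 3 (degemination): no segment meets the environment; /vezevooxexaoxaxs/ is unchanged.
Rule 4 (final cluster simplification): /s/ is the second consonant of a word-final cluster /xs/, so it deletes. /vezevooxexaoxaxs/ → vezevooxexaoxax.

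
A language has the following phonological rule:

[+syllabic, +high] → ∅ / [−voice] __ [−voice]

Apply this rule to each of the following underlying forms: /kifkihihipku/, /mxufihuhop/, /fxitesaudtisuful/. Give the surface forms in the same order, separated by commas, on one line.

kfkhhpku, mxfhhop, fxtesaudtsful

/kifkihihipku/: /i/ is a high vowel flanked by voiceless consonants /k/ and /f/, so it deletes. /i/ is a high vowel flanked by voiceless consonants /k/ and /h/, so it deletes. /i/ is a high vowel flanked by voiceless consonants /h/ and /h/, so it deletes. /i/ is a high vowel flanked by voiceless consonants /h/ and /p/, so it deletes. → [kfkhhpku].
/mxufihuhop/: /u/ is a high vowel flanked by voiceless consonants /x/ and /f/, so it deletes. /i/ is a high vowel flanked by voiceless consonants /f/ and /h/, so it deletes. /u/ is a high vowel flanked by voiceless consonants /h/ and /h/, so it deletes. → [mxfhhop].
/fxitesaudtisuful/: /i/ is a high vowel flanked by voiceless consonants /x/ and /t/, so it deletes. /i/ is a high vowel flanked by voiceless consonants /t/ and /s/, so it deletes. /u/ is a high vowel flanked by voiceless consonants /s/ and /f/, so it deletes. → [fxtesaudtsful].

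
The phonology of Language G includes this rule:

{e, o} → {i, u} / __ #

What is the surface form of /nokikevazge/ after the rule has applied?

nokikevazgi

Scanning /nokikevazge/: /o/ at position 2 is not in the conditioning environment; /e/ at position 6 is not in the conditioning environment; /e/ is a mid vowel in word-final position, so it raises to [i].
Result: [nokikevazgi].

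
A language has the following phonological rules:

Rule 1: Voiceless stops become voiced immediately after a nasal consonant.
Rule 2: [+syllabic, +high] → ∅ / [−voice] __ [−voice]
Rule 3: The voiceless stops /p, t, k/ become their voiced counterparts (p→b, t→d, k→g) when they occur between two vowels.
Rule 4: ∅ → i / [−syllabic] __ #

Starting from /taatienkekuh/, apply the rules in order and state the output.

Rule 1 (post-nasal voicing): /k/ is a voiceless stop immediately after the nasal /n/, so it voices to [g]. /taatienkekuh/ → taatiengekuh.
Rule 2 (high vowel syncope): /u/ is a high vowel flanked by voiceless consonants /k/ and /h/, so it deletes. /taatiengekuh/ → taatiengekh.
Rule 3 (intervocalic voicing): /t/ is a voiceless stop between vowels /a/ and /i/, so it voices to [d]. /taatiengekh/ → taadiengekh.
Rule 4 (final i-epenthesis): the form ends in the consonant /h/, so [i] is inserted word-finally. /taadiengekh/ → taadiengekhi.

taadiengekhi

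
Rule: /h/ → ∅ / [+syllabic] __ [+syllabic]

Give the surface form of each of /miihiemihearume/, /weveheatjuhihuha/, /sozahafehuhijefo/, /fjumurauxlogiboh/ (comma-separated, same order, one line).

miiiemiearume, weveeatjuiua, sozaafeuijefo, fjumurauxlogiboh

/miihiemihearume/: /h/ occurs between vowels /i/ and /i/, so it deletes. /h/ occurs between vowels /i/ and /e/, so it deletes. → [miiiemiearume].
/weveheatjuhihuha/: /h/ occurs between vowels /e/ and /e/, so it deletes. /h/ occurs between vowels /u/ and /i/, so it deletes. /h/ occurs between vowels /i/ and /u/, so it deletes. /h/ occurs between vowels /u/ and /a/, so it deletes. → [weveeatjuiua].
/sozahafehuhijefo/: /h/ occurs between vowels /a/ and /a/, so it deletes. /h/ occurs between vowels /e/ and /u/, so it deletes. /h/ occurs between vowels /u/ and /i/, so it deletes. → [sozaafeuijefo].
/fjumurauxlogiboh/: the rule's environment is not met; surfaces unchanged as [fjumurauxlogiboh].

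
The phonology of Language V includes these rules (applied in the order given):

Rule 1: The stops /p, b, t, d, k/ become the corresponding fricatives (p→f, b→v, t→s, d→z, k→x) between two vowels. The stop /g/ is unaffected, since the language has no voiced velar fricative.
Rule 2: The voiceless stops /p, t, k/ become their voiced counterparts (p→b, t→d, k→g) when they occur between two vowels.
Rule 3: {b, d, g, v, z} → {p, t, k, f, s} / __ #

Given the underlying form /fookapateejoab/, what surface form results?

fooxafaseejoap

Rule 1 (intervocalic spirantization): /k/ is a stop between vowels /o/ and /a/, so it spirantizes to the fricative [x]. /p/ is a stop between vowels /a/ and /a/, so it spirantizes to the fricative [f]. /t/ is a stop between vowels /a/ and /e/, so it spirantizes to the fricative [s]. /fookapateejoab/ → fooxafaseejoab.
Rule 2 (intervocalic voicing): no segment meets the environment; /fooxafaseejoab/ is unchanged.
Rule 3 (final devoicing): /b/ is a voiced obstruent in word-final position, so it devoices to [p]. /fooxafaseejoab/ → fooxafaseejoap.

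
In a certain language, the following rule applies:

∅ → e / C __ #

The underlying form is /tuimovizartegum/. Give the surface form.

the form ends in the consonant /m/, so [e] is inserted word-finally.
Surface form: [tuimovizartegume].

tuimovizartegume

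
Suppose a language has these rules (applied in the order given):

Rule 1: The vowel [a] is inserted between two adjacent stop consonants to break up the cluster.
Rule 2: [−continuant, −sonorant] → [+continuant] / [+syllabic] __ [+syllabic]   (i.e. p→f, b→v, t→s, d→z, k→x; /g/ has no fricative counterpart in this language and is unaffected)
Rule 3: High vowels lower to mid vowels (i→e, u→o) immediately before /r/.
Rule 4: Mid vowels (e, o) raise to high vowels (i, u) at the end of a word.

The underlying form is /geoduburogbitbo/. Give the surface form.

geozuvorogavisavu

Rule 1 (stop-cluster a-epenthesis): /g/ and /b/ form a stop–stop cluster, so [a] is inserted between them. /t/ and /b/ form a stop–stop cluster, so [a] is inserted between them. /geoduburogbitbo/ → geoduburogabitabo.
Rule 2 (intervocalic spirantization): /d/ is a stop between vowels /o/ and /u/, so it spirantizes to the fricative [z]. /b/ is a stop between vowels /u/ and /u/, so it spirantizes to the fricative [v]. /b/ is a stop between vowels /a/ and /i/, so it spirantizes to the fricative [v]. /t/ is a stop between vowels /i/ and /a/, so it spirantizes to the fricative [s]. /b/ is a stop between vowels /a/ and /o/, so it spirantizes to the fricative [v]. /geoduburogabitabo/ → geozuvurogavisavo.
Rule 3 (pre-rhotic lowering): /u/ is a high vowel immediately before /r/, so it lowers to [o]. /geozuvurogavisavo/ → geozuvorogavisavo.
Rule 4 (final vowel raising): /o/ is a mid vowel in word-final position, so it raises to [u]. /geozuvorogavisavo/ → geozuvorogavisavu.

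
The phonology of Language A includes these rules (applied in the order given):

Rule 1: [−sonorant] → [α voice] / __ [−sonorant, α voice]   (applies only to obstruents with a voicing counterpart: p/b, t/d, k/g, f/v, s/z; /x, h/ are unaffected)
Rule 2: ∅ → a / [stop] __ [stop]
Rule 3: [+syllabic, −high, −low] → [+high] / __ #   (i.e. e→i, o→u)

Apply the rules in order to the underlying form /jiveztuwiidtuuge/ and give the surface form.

jivestuwiitatuugi

Rule 1 (regressive voicing assimilation): /z/ precedes the voiceless obstruent /t/, so it devoices to [s] by assimilation. /d/ precedes the voiceless obstruent /t/, so it devoices to [t] by assimilation. /jiveztuwiidtuuge/ → jivestuwiittuuge.
Rule 2 (stop-cluster a-epenthesis): /t/ and /t/ form a stop–stop cluster, so [a] is inserted between them. /jivestuwiittuuge/ → jivestuwiitatuuge.
Rule 3 (final vowel raising): /e/ is a mid vowel in word-final position, so it raises to [i]. /jivestuwiitatuuge/ → jivestuwiitatuugi.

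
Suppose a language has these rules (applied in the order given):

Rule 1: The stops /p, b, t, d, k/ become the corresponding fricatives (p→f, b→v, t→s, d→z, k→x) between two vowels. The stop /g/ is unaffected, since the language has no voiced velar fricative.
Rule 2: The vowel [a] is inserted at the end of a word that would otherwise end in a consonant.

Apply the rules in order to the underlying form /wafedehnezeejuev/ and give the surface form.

Rule 1 (intervocalic spirantization): /d/ is a stop between vowels /e/ and /e/, so it spirantizes to the fricative [z]. /wafedehnezeejuev/ → wafezehnezeejuev.
Rule 2 (final a-epenthesis): the form ends in the consonant /v/, so [a] is inserted word-finally. /wafezehnezeejuev/ → wafezehnezeejueva.

wafezehnezeejueva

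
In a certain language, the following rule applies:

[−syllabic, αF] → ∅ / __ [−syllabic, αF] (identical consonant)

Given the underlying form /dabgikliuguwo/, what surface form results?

dabgikliuguwo

No segment of /dabgikliuguwo/ meets the structural description of the rule, so the form surfaces unchanged.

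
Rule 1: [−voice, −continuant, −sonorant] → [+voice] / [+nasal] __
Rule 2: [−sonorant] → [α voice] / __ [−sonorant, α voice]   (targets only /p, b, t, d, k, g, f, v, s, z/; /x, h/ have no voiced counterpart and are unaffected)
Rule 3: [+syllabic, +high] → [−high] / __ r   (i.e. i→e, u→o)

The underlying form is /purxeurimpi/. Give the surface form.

Rule 1 (post-nasal voicing): /p/ is a voiceless stop immediately after the nasal /m/, so it voices to [b]. /purxeurimpi/ → purxeurimbi.
Rule 2 (regressive voicing assimilation): no segment meets the environment; /purxeurimbi/ is unchanged.
Rule 3 (pre-rhotic lowering): /u/ is a high vowel immediately before /r/, so it lowers to [o]. /u/ is a high vowel immediately before /r/, so it lowers to [o]. /purxeurimbi/ → porxeorimbi.

porxeorimbi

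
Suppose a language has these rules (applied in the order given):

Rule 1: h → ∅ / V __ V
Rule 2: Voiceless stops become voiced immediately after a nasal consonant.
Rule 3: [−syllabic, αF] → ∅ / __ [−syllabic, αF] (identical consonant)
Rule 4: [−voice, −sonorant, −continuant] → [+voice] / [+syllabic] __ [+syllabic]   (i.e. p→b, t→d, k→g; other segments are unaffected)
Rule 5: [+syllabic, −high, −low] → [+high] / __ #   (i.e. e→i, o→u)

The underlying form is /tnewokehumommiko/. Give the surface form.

Rule 1 (intervocalic h-deletion): /h/ occurs between vowels /e/ and /u/, so it deletes. /tnewokehumommiko/ → tnewokeumommiko.
Rule 2 (post-nasal voicing): no segment meets the environment; /tnewokeumommiko/ is unchanged.
Rule 3 (degemination): /mm/ is a geminate; the first /m/ deletes. /tnewokeumommiko/ → tnewokeumomiko.
Rule 4 (intervocalic voicing): /k/ is a voiceless stop between vowels /o/ and /e/, so it voices to [g]. /k/ is a voiceless stop between vowels /i/ and /o/, so it voices to [g]. /tnewokeumomiko/ → tnewogeumomigo.
Rule 5 (final vowel raising): /o/ is a mid vowel in word-final position, so it raises to [u]. /tnewogeumomigo/ → tnewogeumomigu.

tnewogeumomigu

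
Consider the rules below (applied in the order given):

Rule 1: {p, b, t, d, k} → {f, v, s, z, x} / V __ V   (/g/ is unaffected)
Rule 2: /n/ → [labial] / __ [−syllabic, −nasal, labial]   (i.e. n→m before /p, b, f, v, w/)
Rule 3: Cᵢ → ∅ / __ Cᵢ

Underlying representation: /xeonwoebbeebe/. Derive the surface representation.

Rule 1 (intervocalic spirantization): /b/ is a stop between vowels /e/ and /e/, so it spirantizes to the fricative [v]. /xeonwoebbeebe/ → xeonwoebbeeve.
Rule 2 (nasal place assimilation): /n/ precedes the labial consonant /w/, so it assimilates in place to [m]. /xeonwoebbeeve/ → xeomwoebbeeve.
Rule 3 (degemination): /bb/ is a geminate; the first /b/ deletes. /xeomwoebbeeve/ → xeomwoebeeve.

xeomwoebeeve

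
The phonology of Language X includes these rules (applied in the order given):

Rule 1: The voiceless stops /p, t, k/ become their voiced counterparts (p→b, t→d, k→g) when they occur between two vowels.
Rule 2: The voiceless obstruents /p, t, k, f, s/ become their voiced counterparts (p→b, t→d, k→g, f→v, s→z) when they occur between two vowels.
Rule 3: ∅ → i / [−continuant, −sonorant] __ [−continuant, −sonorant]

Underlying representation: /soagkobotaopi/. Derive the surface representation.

soagikobodaobi

Rule 1 (intervocalic voicing): /t/ is a voiceless stop between vowels /o/ and /a/, so it voices to [d]. /p/ is a voiceless stop between vowels /o/ and /i/, so it voices to [b]. /soagkobotaopi/ → soagkobodaobi.
Rule 2 (intervocalic voicing): no segment meets the environment; /soagkobodaobi/ is unchanged.
Rule 3 (stop-cluster i-epenthesis): /g/ and /k/ form a stop–stop cluster, so [i] is inserted between them. /soagkobodaobi/ → soagikobodaobi.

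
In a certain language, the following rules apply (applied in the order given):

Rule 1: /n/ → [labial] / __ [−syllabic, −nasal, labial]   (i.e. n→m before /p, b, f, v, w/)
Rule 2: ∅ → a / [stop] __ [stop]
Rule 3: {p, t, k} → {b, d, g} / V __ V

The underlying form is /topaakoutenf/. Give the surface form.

Rule 1 (nasal place assimilation): /n/ precedes the labial consonant /f/, so it assimilates in place to [m]. /topaakoutenf/ → topaakoutemf.
Rule 2 (stop-cluster a-epenthesis): no segment meets the environment; /topaakoutemf/ is unchanged.
Rule 3 (intervocalic voicing): /p/ is a voiceless stop between vowels /o/ and /a/, so it voices to [b]. /k/ is a voiceless stop between vowels /a/ and /o/, so it voices to [g]. /t/ is a voiceless stop between vowels /u/ and /e/, so it voices to [d]. /topaakoutemf/ → tobaagoudemf.

tobaagoudemf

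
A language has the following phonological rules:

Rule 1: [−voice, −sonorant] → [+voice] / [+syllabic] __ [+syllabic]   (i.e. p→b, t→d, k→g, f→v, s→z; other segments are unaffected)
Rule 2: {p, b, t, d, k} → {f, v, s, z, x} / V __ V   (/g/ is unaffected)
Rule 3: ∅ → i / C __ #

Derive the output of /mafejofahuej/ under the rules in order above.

mavejovahueji

Rule 1 (intervocalic voicing): /f/ is a voiceless obstruent between vowels /a/ and /e/, so it voices to [v]. /f/ is a voiceless obstruent between vowels /o/ and /a/, so it voices to [v]. /mafejofahuej/ → mavejovahuej.
Rule 2 (intervocalic spirantization): no segment meets the environment; /mavejovahuej/ is unchanged.
Rule 3 (final i-epenthesis): the form ends in the consonant /j/, so [i] is inserted word-finally. /mavejovahuej/ → mavejovahueji.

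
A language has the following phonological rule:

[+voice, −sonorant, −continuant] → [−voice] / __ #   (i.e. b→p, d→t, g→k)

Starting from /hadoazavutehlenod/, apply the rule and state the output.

/d/ is a voiced stop in word-final position, so it devoices to [t].
Surface form: [hadoazavutehlenot].

hadoazavutehlenot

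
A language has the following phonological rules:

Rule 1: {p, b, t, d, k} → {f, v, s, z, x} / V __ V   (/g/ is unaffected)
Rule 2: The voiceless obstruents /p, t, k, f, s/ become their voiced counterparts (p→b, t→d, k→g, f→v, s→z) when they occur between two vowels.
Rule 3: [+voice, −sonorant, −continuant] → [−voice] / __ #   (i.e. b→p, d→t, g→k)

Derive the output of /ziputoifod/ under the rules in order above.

zivuzoivot

Rule 1 (intervocalic spirantization): /p/ is a stop between vowels /i/ and /u/, so it spirantizes to the fricative [f]. /t/ is a stop between vowels /u/ and /o/, so it spirantizes to the fricative [s]. /ziputoifod/ → zifusoifod.
Rule 2 (intervocalic voicing): /f/ is a voiceless obstruent between vowels /i/ and /u/, so it voices to [v]. /s/ is a voiceless obstruent between vowels /u/ and /o/, so it voices to [z]. /f/ is a voiceless obstruent between vowels /i/ and /o/, so it voices to [v]. /zifusoifod/ → zivuzoivod.
Rule 3 (final devoicing): /d/ is a voiced stop in word-final position, so it devoices to [t]. /zivuzoivod/ → zivuzoivot.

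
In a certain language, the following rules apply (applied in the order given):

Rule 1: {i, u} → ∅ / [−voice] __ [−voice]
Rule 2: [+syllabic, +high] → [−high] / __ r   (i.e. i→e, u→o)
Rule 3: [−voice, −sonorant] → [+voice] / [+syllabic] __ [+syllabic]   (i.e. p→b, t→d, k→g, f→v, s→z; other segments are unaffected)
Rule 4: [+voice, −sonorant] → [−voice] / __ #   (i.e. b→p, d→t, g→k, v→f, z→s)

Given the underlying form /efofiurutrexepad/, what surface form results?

evoviorutrexebat

Rule 1 (high vowel syncope): no segment meets the environment; /efofiurutrexepad/ is unchanged.
Rule 2 (pre-rhotic lowering): /u/ is a high vowel immediately before /r/, so it lowers to [o]. /efofiurutrexepad/ → efofiorutrexepad.
Rule 3 (intervocalic voicing): /f/ is a voiceless obstruent between vowels /e/ and /o/, so it voices to [v]. /f/ is a voiceless obstruent between vowels /o/ and /i/, so it voices to [v]. /p/ is a voiceless obstruent between vowels /e/ and /a/, so it voices to [b]. /efofiorutrexepad/ → evoviorutrexebad.
Rule 4 (final devoicing): /d/ is a voiced obstruent in word-final position, so it devoices to [t]. /evoviorutrexebad/ → evoviorutrexebat.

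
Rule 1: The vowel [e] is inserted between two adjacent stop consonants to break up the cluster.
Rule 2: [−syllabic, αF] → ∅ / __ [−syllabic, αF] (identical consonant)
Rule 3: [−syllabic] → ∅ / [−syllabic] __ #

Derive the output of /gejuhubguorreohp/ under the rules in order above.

gejuhubeguoreoh

Rule 1 (stop-cluster e-epenthesis): /b/ and /g/ form a stop–stop cluster, so [e] is inserted between them. /gejuhubguorreohp/ → gejuhubeguorreohp.
Rule 2 (degemination): /rr/ is a geminate; the first /r/ deletes. /gejuhubeguorreohp/ → gejuhubeguoreohp.
Rule 3 (final cluster simplification): /p/ is the second consonant of a word-final cluster /hp/, so it deletes. /gejuhubeguoreohp/ → gejuhubeguoreoh.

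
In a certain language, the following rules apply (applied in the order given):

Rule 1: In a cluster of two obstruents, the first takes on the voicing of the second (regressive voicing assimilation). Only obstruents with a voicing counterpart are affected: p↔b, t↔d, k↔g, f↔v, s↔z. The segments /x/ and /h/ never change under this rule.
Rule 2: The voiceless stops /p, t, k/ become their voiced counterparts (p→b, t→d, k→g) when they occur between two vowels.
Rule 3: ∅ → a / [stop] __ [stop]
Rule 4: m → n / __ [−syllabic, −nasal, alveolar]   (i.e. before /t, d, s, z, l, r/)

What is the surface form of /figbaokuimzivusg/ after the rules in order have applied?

Rule 1 (regressive voicing assimilation): /s/ precedes the voiced obstruent /g/, so it voices to [z] by assimilation. /figbaokuimzivusg/ → figbaokuimzivuzg.
Rule 2 (intervocalic voicing): /k/ is a voiceless stop between vowels /o/ and /u/, so it voices to [g]. /figbaokuimzivuzg/ → figbaoguimzivuzg.
Rule 3 (stop-cluster a-epenthesis): /g/ and /b/ form a stop–stop cluster, so [a] is inserted between them. /figbaoguimzivuzg/ → figabaoguimzivuzg.
Rule 4 (nasal place assimilation): /m/ precedes the alveolar consonant /z/, so it assimilates in place to [n]. /figabaoguimzivuzg/ → figabaoguinzivuzg.

figabaoguinzivuzg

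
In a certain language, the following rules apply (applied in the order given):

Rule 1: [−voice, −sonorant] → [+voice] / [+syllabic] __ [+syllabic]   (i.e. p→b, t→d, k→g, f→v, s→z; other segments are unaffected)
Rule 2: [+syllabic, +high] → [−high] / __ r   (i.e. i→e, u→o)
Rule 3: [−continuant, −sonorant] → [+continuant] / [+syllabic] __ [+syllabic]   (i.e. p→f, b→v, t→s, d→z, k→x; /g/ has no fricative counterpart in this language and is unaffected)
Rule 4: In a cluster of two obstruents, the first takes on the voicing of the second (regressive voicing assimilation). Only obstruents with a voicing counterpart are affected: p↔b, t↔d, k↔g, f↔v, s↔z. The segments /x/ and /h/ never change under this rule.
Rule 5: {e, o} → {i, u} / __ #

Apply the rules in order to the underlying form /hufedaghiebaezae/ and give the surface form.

huvezakhievaezai

Rule 1 (intervocalic voicing): /f/ is a voiceless obstruent between vowels /u/ and /e/, so it voices to [v]. /hufedaghiebaezae/ → huvedaghiebaezae.
Rule 2 (pre-rhotic lowering): no segment meets the environment; /huvedaghiebaezae/ is unchanged.
Rule 3 (intervocalic spirantization): /d/ is a stop between vowels /e/ and /a/, so it spirantizes to the fricative [z]. /b/ is a stop between vowels /e/ and /a/, so it spirantizes to the fricative [v]. /huvedaghiebaezae/ → huvezaghievaezae.
Rule 4 (regressive voicing assimilation): /g/ precedes the voiceless obstruent /h/, so it devoices to [k] by assimilation. /huvezaghievaezae/ → huvezakhievaezae.
Rule 5 (final vowel raising): /e/ is a mid vowel in word-final position, so it raises to [i]. /huvezakhievaezae/ → huvezakhievaezai.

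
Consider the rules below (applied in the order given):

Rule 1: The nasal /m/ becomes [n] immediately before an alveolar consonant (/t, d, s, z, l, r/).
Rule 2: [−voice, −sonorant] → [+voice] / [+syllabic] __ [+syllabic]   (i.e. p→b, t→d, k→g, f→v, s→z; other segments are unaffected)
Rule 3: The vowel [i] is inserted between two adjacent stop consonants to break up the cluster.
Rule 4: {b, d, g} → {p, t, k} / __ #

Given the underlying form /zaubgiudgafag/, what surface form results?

zaubigiudigavak

Rule 1 (nasal place assimilation): no segment meets the environment; /zaubgiudgafag/ is unchanged.
Rule 2 (intervocalic voicing): /f/ is a voiceless obstruent between vowels /a/ and /a/, so it voices to [v]. /zaubgiudgafag/ → zaubgiudgavag.
Rule 3 (stop-cluster i-epenthesis): /b/ and /g/ form a stop–stop cluster, so [i] is inserted between them. /d/ and /g/ form a stop–stop cluster, so [i] is inserted between them. /zaubgiudgavag/ → zaubigiudigavag.
Rule 4 (final devoicing): /g/ is a voiced stop in word-final position, so it devoices to [k]. /zaubigiudigavag/ → zaubigiudigavak.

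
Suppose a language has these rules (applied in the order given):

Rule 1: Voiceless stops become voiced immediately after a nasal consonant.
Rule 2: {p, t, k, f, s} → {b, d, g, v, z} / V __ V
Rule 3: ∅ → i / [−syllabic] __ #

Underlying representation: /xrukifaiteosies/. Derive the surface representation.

xrugivaideoziesi

Rule 1 (post-nasal voicing): no segment meets the environment; /xrukifaiteosies/ is unchanged.
Rule 2 (intervocalic voicing): /k/ is a voiceless obstruent between vowels /u/ and /i/, so it voices to [g]. /f/ is a voiceless obstruent between vowels /i/ and /a/, so it voices to [v]. /t/ is a voiceless obstruent between vowels /i/ and /e/, so it voices to [d]. /s/ is a voiceless obstruent between vowels /o/ and /i/, so it voices to [z]. /xrukifaiteosies/ → xrugivaideozies.
Rule 3 (final i-epenthesis): the form ends in the consonant /s/, so [i] is inserted word-finally. /xrugivaideozies/ → xrugivaideoziesi.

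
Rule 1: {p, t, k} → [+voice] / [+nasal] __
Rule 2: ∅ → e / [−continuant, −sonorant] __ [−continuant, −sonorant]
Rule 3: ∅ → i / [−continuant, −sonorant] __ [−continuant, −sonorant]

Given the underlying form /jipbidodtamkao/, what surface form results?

jipebidodetamgao

Rule 1 (post-nasal voicing): /k/ is a voiceless stop immediately after the nasal /m/, so it voices to [g]. /jipbidodtamkao/ → jipbidodtamgao.
Rule 2 (stop-cluster e-epenthesis): /p/ and /b/ form a stop–stop cluster, so [e] is inserted between them. /d/ and /t/ form a stop–stop cluster, so [e] is inserted between them. /jipbidodtamgao/ → jipebidodetamgao.
Rule 3 (stop-cluster i-epenthesis): no segment meets the environment; /jipebidodetamgao/ is unchanged.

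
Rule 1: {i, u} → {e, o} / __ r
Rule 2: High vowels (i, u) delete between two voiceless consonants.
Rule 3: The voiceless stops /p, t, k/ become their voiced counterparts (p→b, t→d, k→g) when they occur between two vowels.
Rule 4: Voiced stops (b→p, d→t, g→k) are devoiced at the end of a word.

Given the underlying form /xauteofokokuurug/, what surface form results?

Rule 1 (pre-rhotic lowering): /u/ is a high vowel immediately before /r/, so it lowers to [o]. /xauteofokokuurug/ → xauteofokokuorug.
Rule 2 (high vowel syncope): no segment meets the environment; /xauteofokokuorug/ is unchanged.
Rule 3 (intervocalic voicing): /t/ is a voiceless stop between vowels /u/ and /e/, so it voices to [d]. /k/ is a voiceless stop between vowels /o/ and /o/, so it voices to [g]. /k/ is a voiceless stop between vowels /o/ and /u/, so it voices to [g]. /xauteofokokuorug/ → xaudeofogoguorug.
Rule 4 (final devoicing): /g/ is a voiced stop in word-final position, so it devoices to [k]. /xaudeofogoguorug/ → xaudeofogoguoruk.

xaudeofogoguoruk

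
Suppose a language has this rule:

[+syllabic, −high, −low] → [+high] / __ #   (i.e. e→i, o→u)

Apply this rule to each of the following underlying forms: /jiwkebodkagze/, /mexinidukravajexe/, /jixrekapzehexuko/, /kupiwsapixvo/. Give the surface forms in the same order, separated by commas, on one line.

/jiwkebodkagze/: /e/ is a mid vowel in word-final position, so it raises to [i]. → [jiwkebodkagzi].
/mexinidukravajexe/: /e/ is a mid vowel in word-final position, so it raises to [i]. → [mexinidukravajexi].
/jixrekapzehexuko/: /o/ is a mid vowel in word-final position, so it raises to [u]. → [jixrekapzehexuku].
/kupiwsapixvo/: /o/ is a mid vowel in word-final position, so it raises to [u]. → [kupiwsapixvu].

jiwkebodkagzi, mexinidukravajexi, jixrekapzehexuku, kupiwsapixvu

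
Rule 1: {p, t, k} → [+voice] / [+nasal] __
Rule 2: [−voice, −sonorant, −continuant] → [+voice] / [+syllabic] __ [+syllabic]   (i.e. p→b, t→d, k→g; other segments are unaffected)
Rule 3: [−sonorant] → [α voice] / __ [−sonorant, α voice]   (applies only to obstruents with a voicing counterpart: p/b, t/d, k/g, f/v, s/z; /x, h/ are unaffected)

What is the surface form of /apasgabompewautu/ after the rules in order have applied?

abazgabombewaudu

Rule 1 (post-nasal voicing): /p/ is a voiceless stop immediately after the nasal /m/, so it voices to [b]. /apasgabompewautu/ → apasgabombewautu.
Rule 2 (intervocalic voicing): /p/ is a voiceless stop between vowels /a/ and /a/, so it voices to [b]. /t/ is a voiceless stop between vowels /u/ and /u/, so it voices to [d]. /apasgabombewautu/ → abasgabombewaudu.
Rule 3 (regressive voicing assimilation): /s/ precedes the voiced obstruent /g/, so it voices to [z] by assimilation. /abasgabombewaudu/ → abazgabombewaudu.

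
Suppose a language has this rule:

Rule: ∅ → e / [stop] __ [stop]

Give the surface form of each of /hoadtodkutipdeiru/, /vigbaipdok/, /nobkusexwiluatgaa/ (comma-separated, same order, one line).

hoadetodekutipedeiru, vigebaipedok, nobekusexwiluategaa

/hoadtodkutipdeiru/: /d/ and /t/ form a stop–stop cluster, so [e] is inserted between them. /d/ and /k/ form a stop–stop cluster, so [e] is inserted between them. /p/ and /d/ form a stop–stop cluster, so [e] is inserted between them. → [hoadetodekutipedeiru].
/vigbaipdok/: /g/ and /b/ form a stop–stop cluster, so [e] is inserted between them. /p/ and /d/ form a stop–stop cluster, so [e] is inserted between them. → [vigebaipedok].
/nobkusexwiluatgaa/: /b/ and /k/ form a stop–stop cluster, so [e] is inserted between them. /t/ and /g/ form a stop–stop cluster, so [e] is inserted between them. → [nobekusexwiluategaa].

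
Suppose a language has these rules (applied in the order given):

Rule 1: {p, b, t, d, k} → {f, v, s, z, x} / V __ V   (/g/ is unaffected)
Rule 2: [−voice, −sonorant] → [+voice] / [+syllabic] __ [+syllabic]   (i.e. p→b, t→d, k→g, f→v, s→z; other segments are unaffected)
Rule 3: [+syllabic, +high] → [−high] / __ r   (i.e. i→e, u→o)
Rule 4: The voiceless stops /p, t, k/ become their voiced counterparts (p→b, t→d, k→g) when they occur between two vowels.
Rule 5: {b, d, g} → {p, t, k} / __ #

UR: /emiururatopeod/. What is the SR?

Rule 1 (intervocalic spirantization): /t/ is a stop between vowels /a/ and /o/, so it spirantizes to the fricative [s]. /p/ is a stop between vowels /o/ and /e/, so it spirantizes to the fricative [f]. /emiururatopeod/ → emiururasofeod.
Rule 2 (intervocalic voicing): /s/ is a voiceless obstruent between vowels /a/ and /o/, so it voices to [z]. /f/ is a voiceless obstruent between vowels /o/ and /e/, so it voices to [v]. /emiururasofeod/ → emiururazoveod.
Rule 3 (pre-rhotic lowering): /u/ is a high vowel immediately before /r/, so it lowers to [o]. /u/ is a high vowel immediately before /r/, so it lowers to [o]. /emiururazoveod/ → emiororazoveod.
Rule 4 (intervocalic voicing): no segment meets the environment; /emiororazoveod/ is unchanged.
Rule 5 (final devoicing): /d/ is a voiced stop in word-final position, so it devoices to [t]. /emiororazoveod/ → emiororazoveot.

emiororazoveot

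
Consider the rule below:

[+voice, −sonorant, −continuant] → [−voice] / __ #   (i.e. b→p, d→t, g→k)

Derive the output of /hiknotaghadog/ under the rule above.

hiknotaghadok

/g/ is a voiced stop in word-final position, so it devoices to [k].
The other instances of /g/, /d/ do not occur in the required environment and remain unchanged.
Surface form: [hiknotaghadok].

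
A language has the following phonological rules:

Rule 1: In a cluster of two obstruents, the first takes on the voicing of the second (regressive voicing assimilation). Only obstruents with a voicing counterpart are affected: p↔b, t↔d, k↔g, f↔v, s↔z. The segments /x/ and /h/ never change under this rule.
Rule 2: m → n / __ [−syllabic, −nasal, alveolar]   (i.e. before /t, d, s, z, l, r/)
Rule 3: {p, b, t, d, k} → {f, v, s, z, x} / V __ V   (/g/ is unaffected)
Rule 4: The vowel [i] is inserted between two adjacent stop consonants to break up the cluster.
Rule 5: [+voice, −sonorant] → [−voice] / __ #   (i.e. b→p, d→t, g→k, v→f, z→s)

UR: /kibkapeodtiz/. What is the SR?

Rule 1 (regressive voicing assimilation): /b/ precedes the voiceless obstruent /k/, so it devoices to [p] by assimilation. /d/ precedes the voiceless obstruent /t/, so it devoices to [t] by assimilation. /kibkapeodtiz/ → kipkapeottiz.
Rule 2 (nasal place assimilation): no segment meets the environment; /kipkapeottiz/ is unchanged.
Rule 3 (intervocalic spirantization): /p/ is a stop between vowels /a/ and /e/, so it spirantizes to the fricative [f]. /kipkapeottiz/ → kipkafeottiz.
Rule 4 (stop-cluster i-epenthesis): /p/ and /k/ form a stop–stop cluster, so [i] is inserted between them. /t/ and /t/ form a stop–stop cluster, so [i] is inserted between them. /kipkafeottiz/ → kipikafeotitiz.
Rule 5 (final devoicing): /z/ is a voiced obstruent in word-final position, so it devoices to [s]. /kipikafeotitiz/ → kipikafeotitis.

kipikafeotitis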